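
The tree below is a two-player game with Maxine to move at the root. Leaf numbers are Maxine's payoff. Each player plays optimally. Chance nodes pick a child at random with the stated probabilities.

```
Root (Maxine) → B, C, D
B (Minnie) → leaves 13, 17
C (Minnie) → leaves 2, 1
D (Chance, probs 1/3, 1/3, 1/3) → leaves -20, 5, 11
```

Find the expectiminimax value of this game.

B (Minnie): min(13, 17) = 13
C (Minnie): min(2, 1) = 1
D (Chance): 1/3·-20 + 1/3·5 + 1/3·11 = -1.33
Root (Maxine): max(13, 1, -1.33) = 13

13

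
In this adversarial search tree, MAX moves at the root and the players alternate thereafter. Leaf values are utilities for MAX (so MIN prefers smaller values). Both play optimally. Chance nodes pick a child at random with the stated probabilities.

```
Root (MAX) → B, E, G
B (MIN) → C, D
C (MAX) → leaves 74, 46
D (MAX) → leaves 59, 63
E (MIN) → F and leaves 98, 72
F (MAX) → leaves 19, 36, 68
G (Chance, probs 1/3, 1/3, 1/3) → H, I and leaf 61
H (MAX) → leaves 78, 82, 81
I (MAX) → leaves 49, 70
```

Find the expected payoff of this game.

71

C (MAX): max(74, 46) = 74
D (MAX): max(59, 63) = 63
B (MIN): min(74, 63) = 63
F (MAX): max(19, 36, 68) = 68
E (MIN): min(68, 98, 72) = 68
H (MAX): max(78, 82, 81) = 82
I (MAX): max(49, 70) = 70
G (Chance): 1/3·82 + 1/3·70 + 1/3·61 = 71
Root (MAX): max(63, 68, 71) = 71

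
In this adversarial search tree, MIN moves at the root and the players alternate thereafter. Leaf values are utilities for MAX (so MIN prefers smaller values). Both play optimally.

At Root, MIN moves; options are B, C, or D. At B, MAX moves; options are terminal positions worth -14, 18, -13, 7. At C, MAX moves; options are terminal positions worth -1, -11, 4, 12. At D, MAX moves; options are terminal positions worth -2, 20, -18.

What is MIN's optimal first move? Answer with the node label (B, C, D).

B (MAX): max(-14, 18, -13, 7) = 18
C (MAX): max(-1, -11, 4, 12) = 12
D (MAX): max(-2, 20, -18) = 20
Root (MIN): min(18, 12, 20) = 12
MIN picks the child with the lowest value: C (value 12).

C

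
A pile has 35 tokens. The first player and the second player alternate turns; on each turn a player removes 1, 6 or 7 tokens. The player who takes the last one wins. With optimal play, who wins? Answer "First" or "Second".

First

Mark each pile size as W (mover wins) or L (mover loses):
i:   0  1  2  3  4  5  6  7  8  9 10 11 12 13 14 15 16 17 18 19 20 21 22 23 24 25 26 27 28 29 30 31 32 33 34 35
     L  W  L  W  L  W  W  W  W  W  W  W  L  W  L  W  L  W  W  W  W  W  W  W  L  W  L  W  L  W  W  W  W  W  W  W
Position 35 is W, so the first player wins.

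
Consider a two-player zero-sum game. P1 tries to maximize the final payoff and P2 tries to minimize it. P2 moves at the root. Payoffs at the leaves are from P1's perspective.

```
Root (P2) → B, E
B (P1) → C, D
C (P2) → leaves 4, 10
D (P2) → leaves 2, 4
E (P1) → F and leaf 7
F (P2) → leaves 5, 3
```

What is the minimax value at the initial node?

C (P2): min(4, 10) = 4
D (P2): min(2, 4) = 2
B (P1): max(4, 2) = 4
F (P2): min(5, 3) = 3
E (P1): max(3, 7) = 7
Root (P2): min(4, 7) = 4

4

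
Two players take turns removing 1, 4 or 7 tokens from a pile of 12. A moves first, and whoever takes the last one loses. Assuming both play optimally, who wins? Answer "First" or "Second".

First

W/L table (W = player to move can force a win):
i:   0  1  2  3  4  5  6  7  8  9 10 11 12
     W  L  W  L  W  W  L  W  W  L  W  L  W
Position 12 is W, so the first player wins.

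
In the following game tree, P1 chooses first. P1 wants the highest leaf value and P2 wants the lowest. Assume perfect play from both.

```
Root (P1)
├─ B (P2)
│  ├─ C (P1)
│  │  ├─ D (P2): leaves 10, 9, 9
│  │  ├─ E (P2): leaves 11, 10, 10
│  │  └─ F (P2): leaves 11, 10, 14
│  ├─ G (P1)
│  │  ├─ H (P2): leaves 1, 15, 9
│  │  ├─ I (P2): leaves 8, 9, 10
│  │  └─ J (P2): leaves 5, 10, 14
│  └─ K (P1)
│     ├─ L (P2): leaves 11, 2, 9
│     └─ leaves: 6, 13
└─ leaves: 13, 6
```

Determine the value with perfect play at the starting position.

D (P2): min(10, 9, 9) = 9
E (P2): min(11, 10, 10) = 10
F (P2): min(11, 10, 14) = 10
C (P1): max(9, 10, 10) = 10
H (P2): min(1, 15, 9) = 1
I (P2): min(8, 9, 10) = 8
J (P2): min(5, 10, 14) = 5
G (P1): max(1, 8, 5) = 8
L (P2): min(11, 2, 9) = 2
K (P1): max(2, 6, 13) = 13
B (P2): min(10, 8, 13) = 8
Root (P1): max(8, 13, 6) = 13

13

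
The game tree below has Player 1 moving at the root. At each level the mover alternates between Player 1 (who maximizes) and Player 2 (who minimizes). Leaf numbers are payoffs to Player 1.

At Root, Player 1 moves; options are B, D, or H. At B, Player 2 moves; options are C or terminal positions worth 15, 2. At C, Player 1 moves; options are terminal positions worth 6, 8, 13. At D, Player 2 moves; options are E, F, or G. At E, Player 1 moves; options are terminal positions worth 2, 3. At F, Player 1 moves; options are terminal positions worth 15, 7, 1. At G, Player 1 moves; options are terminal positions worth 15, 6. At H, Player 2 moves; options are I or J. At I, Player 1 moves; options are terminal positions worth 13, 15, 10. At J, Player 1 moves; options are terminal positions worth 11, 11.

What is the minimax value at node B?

C: max(6, 8, 13) = 13
B: min(13, 15, 2) = 2

2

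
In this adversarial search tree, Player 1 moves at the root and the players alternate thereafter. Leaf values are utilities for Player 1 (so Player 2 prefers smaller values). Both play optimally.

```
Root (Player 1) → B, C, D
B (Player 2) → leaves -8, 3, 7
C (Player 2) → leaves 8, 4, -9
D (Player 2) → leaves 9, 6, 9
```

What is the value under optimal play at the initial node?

B (Player 2): min(-8, 3, 7) = -8
C (Player 2): min(8, 4, -9) = -9
D (Player 2): min(9, 6, 9) = 6
Root (Player 1): max(-8, -9, 6) = 6

6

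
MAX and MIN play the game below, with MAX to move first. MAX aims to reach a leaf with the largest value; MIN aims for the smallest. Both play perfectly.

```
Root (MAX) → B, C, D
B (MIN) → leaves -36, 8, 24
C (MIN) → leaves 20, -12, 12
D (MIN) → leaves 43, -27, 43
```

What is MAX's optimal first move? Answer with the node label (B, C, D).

C

B (MIN): min(-36, 8, 24) = -36
C (MIN): min(20, -12, 12) = -12
D (MIN): min(43, -27, 43) = -27
Root (MAX): max(-36, -12, -27) = -12
MAX picks the child with the highest value: C (value -12).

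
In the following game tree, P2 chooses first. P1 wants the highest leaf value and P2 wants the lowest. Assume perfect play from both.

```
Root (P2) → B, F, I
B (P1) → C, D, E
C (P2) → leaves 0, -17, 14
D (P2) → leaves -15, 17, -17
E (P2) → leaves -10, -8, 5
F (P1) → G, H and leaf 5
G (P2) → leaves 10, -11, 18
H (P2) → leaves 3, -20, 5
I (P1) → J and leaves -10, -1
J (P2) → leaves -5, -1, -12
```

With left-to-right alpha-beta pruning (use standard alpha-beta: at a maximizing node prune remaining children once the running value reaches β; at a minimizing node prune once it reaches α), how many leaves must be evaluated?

19

C [α=-∞,β=+∞]: v=-17
D [α=-17,β=+∞]: v=-17
E [α=-17,β=+∞]: v=-10
B [α=-∞,β=+∞]: v=-10
G [α=-∞,β=-10]: v=-11
H [α=-11,β=-10]: v=-20 after child 2 ≤ α → α-cutoff, skip 1
F [α=-∞,β=-10]: v=5
J [α=-∞,β=-10]: v=-12
I [α=-∞,β=-10]: v=-10 after child 2 ≥ β → β-cutoff, skip 1
Root [α=-∞,β=+∞]: v=-10
Leaves evaluated: 19 of 21.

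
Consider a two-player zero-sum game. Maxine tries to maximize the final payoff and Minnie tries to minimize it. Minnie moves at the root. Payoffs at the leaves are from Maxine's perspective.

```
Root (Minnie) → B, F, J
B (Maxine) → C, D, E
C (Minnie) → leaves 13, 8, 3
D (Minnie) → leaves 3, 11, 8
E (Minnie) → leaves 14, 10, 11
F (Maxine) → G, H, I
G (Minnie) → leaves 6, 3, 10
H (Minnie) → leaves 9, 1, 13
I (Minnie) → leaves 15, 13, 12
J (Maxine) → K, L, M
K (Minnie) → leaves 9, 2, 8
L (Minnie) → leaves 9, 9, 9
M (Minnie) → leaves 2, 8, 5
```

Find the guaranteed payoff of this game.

9

C (Minnie): min(13, 8, 3) = 3
D (Minnie): min(3, 11, 8) = 3
E (Minnie): min(14, 10, 11) = 10
B (Maxine): max(3, 3, 10) = 10
G (Minnie): min(6, 3, 10) = 3
H (Minnie): min(9, 1, 13) = 1
I (Minnie): min(15, 13, 12) = 12
F (Maxine): max(3, 1, 12) = 12
K (Minnie): min(9, 2, 8) = 2
L (Minnie): min(9, 9, 9) = 9
M (Minnie): min(2, 8, 5) = 2
J (Maxine): max(2, 9, 2) = 9
Root (Minnie): min(10, 12, 9) = 9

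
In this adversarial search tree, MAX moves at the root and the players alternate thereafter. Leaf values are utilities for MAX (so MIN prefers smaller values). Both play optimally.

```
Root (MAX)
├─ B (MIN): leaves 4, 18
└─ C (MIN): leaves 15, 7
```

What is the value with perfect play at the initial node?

7

B (MIN): min(4, 18) = 4
C (MIN): min(15, 7) = 7
Root (MAX): max(4, 7) = 7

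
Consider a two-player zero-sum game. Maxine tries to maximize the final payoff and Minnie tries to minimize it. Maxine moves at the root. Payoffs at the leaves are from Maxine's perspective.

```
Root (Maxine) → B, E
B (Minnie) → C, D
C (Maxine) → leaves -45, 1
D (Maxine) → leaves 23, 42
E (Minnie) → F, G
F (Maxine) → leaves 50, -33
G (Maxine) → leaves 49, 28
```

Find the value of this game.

49

C (Maxine): max(-45, 1) = 1
D (Maxine): max(23, 42) = 42
B (Minnie): min(1, 42) = 1
F (Maxine): max(50, -33) = 50
G (Maxine): max(49, 28) = 49
E (Minnie): min(50, 49) = 49
Root (Maxine): max(1, 49) = 49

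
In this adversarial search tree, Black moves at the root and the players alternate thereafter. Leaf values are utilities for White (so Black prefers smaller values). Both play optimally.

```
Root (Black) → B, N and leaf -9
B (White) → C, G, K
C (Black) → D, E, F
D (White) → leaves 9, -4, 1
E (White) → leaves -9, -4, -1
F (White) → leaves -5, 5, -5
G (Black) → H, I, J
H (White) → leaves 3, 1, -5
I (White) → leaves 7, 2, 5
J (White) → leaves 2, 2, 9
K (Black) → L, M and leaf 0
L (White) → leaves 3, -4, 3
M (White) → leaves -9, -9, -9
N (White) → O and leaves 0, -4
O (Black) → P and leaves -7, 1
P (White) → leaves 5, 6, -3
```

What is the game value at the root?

D (White): max(9, -4, 1) = 9
E (White): max(-9, -4, -1) = -1
F (White): max(-5, 5, -5) = 5
C (Black): min(9, -1, 5) = -1
H (White): max(3, 1, -5) = 3
I (White): max(7, 2, 5) = 7
J (White): max(2, 2, 9) = 9
G (Black): min(3, 7, 9) = 3
L (White): max(3, -4, 3) = 3
M (White): max(-9, -9, -9) = -9
K (Black): min(3, -9, 0) = -9
B (White): max(-1, 3, -9) = 3
P (White): max(5, 6, -3) = 6
O (Black): min(6, -7, 1) = -7
N (White): max(-7, 0, -4) = 0
Root (Black): min(3, 0, -9) = -9

-9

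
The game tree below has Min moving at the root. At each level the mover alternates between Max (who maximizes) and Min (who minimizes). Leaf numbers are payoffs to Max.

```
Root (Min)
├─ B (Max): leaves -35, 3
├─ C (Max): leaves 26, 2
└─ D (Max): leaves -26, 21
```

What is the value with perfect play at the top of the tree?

B (Max): max(-35, 3) = 3
C (Max): max(26, 2) = 26
D (Max): max(-26, 21) = 21
Root (Min): min(3, 26, 21) = 3

3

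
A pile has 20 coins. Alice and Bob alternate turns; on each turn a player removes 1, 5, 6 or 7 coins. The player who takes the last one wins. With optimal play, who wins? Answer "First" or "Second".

First

Compute winning (W) and losing (L) positions by backward induction:
i:   0  1  2  3  4  5  6  7  8  9 10 11 12 13 14 15 16 17 18 19 20
     L  W  L  W  L  W  W  W  W  W  W  W  L  W  L  W  L  W  W  W  W
Position 20 is W, so the first player wins.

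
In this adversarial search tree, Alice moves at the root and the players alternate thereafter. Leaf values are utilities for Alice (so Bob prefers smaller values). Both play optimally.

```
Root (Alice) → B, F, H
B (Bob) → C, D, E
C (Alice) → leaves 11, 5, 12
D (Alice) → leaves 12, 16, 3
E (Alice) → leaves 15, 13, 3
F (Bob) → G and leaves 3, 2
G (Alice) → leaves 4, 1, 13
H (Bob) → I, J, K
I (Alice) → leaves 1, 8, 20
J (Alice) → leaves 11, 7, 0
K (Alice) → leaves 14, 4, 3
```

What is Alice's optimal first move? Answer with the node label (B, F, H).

C (Alice): max(11, 5, 12) = 12
D (Alice): max(12, 16, 3) = 16
E (Alice): max(15, 13, 3) = 15
B (Bob): min(12, 16, 15) = 12
G (Alice): max(4, 1, 13) = 13
F (Bob): min(13, 3, 2) = 2
I (Alice): max(1, 8, 20) = 20
J (Alice): max(11, 7, 0) = 11
K (Alice): max(14, 4, 3) = 14
H (Bob): min(20, 11, 14) = 11
Root (Alice): max(12, 2, 11) = 12
Alice picks the child with the highest value: B (value 12).

B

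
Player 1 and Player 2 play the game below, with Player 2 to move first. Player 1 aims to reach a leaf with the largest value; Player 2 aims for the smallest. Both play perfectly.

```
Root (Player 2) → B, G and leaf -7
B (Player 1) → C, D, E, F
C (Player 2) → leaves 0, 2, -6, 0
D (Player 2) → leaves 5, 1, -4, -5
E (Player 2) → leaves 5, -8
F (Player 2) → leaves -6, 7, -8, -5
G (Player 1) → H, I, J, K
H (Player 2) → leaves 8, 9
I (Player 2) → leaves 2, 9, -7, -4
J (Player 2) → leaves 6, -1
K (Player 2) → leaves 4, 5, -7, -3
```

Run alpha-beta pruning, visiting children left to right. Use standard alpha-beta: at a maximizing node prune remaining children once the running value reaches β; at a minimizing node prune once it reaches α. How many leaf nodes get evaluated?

14

C [α=-∞,β=+∞]: v=-6
D [α=-6,β=+∞]: v=-5
E [α=-5,β=+∞]: v=-8
F [α=-5,β=+∞]: v=-6 after child 1 ≤ α → α-cutoff, skip 3
B [α=-∞,β=+∞]: v=-5
H [α=-∞,β=-5]: v=8
G [α=-∞,β=-5]: v=8 after child 1 ≥ β → β-cutoff, skip 3
Root [α=-∞,β=+∞]: v=-7
Leaves evaluated: 14 of 27.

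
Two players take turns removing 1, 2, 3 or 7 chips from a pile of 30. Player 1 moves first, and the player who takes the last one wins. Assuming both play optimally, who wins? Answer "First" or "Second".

First

Compute winning (W) and losing (L) positions by backward induction:
i:   0  1  2  3  4  5  6  7  8  9 10 11 12 13 14 15 16 17 18 19 20 21 22 23 24 25 26 27 28 29 30
     L  W  W  W  L  W  W  W  L  W  W  W  L  W  W  W  L  W  W  W  L  W  W  W  L  W  W  W  L  W  W
Position 30 is W, so the first player wins.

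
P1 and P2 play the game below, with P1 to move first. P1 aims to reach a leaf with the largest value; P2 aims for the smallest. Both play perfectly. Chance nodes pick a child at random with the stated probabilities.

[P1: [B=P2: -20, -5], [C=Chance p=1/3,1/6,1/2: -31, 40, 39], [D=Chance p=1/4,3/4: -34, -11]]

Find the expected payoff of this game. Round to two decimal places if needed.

B (P2): min(-20, -5) = -20
C (Chance): 1/3·-31 + 1/6·40 + 1/2·39 = 15.83
D (Chance): 1/4·-34 + 3/4·-11 = -16.75
Root (P1): max(-20, 15.83, -16.75) = 15.83

15.83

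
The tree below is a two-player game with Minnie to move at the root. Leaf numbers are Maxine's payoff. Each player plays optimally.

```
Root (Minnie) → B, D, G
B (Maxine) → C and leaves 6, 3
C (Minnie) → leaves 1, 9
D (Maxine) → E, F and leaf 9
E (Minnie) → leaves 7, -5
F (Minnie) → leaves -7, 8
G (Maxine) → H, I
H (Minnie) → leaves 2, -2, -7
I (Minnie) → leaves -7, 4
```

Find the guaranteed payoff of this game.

C (Minnie): min(1, 9) = 1
B (Maxine): max(1, 6, 3) = 6
E (Minnie): min(7, -5) = -5
F (Minnie): min(-7, 8) = -7
D (Maxine): max(-5, -7, 9) = 9
H (Minnie): min(2, -2, -7) = -7
I (Minnie): min(-7, 4) = -7
G (Maxine): max(-7, -7) = -7
Root (Minnie): min(6, 9, -7) = -7

-7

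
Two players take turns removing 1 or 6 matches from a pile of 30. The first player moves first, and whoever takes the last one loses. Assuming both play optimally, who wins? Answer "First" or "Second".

i:   0  1  2  3  4  5  6  7  8  9 10 11 12 13 14 15 16 17 18 19 20 21 22 23 24 25 26 27 28 29 30
     W  L  W  L  W  L  W  W  L  W  L  W  L  W  W  L  W  L  W  L  W  W  L  W  L  W  L  W  W  L  W
Position 30 is W, so the first player wins.

First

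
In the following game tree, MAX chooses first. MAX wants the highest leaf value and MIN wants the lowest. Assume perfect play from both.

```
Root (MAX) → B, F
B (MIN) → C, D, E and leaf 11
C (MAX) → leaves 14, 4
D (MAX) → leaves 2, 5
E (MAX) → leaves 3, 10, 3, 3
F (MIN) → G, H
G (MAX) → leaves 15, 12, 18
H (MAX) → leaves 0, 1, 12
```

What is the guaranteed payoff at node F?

12

G: max(15, 12, 18) = 18
H: max(0, 1, 12) = 12
F: min(18, 12) = 12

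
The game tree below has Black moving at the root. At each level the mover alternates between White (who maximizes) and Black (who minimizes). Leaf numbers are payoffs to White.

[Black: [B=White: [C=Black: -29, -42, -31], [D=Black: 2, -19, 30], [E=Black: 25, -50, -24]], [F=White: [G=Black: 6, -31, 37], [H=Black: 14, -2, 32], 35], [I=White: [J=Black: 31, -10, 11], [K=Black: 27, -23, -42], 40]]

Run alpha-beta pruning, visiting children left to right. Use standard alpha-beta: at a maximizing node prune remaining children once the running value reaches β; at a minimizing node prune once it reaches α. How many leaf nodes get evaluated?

17

C [α=-∞,β=+∞]: v=-42
D [α=-42,β=+∞]: v=-19
E [α=-19,β=+∞]: v=-50 after child 2 ≤ α → α-cutoff, skip 1
B [α=-∞,β=+∞]: v=-19
G [α=-∞,β=-19]: v=-31
H [α=-31,β=-19]: v=-2
F [α=-∞,β=-19]: v=-2 after child 2 ≥ β → β-cutoff, skip 1
J [α=-∞,β=-19]: v=-10
I [α=-∞,β=-19]: v=-10 after child 1 ≥ β → β-cutoff, skip 2
Root [α=-∞,β=+∞]: v=-19
Leaves evaluated: 17 of 23.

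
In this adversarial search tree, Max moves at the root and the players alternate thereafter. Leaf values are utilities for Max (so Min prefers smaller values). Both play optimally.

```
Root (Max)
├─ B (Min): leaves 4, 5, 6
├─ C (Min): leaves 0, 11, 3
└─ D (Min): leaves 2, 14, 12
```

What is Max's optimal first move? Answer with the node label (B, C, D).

B (Min): min(4, 5, 6) = 4
C (Min): min(0, 11, 3) = 0
D (Min): min(2, 14, 12) = 2
Root (Max): max(4, 0, 2) = 4
Max picks the child with the highest value: B (value 4).

B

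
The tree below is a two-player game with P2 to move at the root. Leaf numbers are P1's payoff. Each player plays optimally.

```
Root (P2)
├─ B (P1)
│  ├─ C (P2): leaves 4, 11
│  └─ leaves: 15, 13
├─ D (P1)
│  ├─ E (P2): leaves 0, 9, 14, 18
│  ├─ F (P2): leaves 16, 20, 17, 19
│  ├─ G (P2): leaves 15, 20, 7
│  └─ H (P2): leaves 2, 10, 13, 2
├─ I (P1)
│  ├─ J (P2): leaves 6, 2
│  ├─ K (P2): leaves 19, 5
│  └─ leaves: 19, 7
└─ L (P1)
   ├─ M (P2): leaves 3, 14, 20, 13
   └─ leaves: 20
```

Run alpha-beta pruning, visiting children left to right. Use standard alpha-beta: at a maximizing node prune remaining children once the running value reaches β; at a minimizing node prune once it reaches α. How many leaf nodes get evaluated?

22

C [α=-∞,β=+∞]: v=4
B [α=-∞,β=+∞]: v=15
E [α=-∞,β=15]: v=0
F [α=0,β=15]: v=16
D [α=-∞,β=15]: v=16 after child 2 ≥ β → β-cutoff, skip 2
J [α=-∞,β=15]: v=2
K [α=2,β=15]: v=5
I [α=-∞,β=15]: v=19 after child 3 ≥ β → β-cutoff, skip 1
M [α=-∞,β=15]: v=3
L [α=-∞,β=15]: v=20
Root [α=-∞,β=+∞]: v=15
Leaves evaluated: 22 of 30.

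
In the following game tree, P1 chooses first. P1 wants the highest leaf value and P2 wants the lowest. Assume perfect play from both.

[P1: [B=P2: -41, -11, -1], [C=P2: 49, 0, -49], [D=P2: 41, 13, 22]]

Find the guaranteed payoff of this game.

B (P2): min(-41, -11, -1) = -41
C (P2): min(49, 0, -49) = -49
D (P2): min(41, 13, 22) = 13
Root (P1): max(-41, -49, 13) = 13

13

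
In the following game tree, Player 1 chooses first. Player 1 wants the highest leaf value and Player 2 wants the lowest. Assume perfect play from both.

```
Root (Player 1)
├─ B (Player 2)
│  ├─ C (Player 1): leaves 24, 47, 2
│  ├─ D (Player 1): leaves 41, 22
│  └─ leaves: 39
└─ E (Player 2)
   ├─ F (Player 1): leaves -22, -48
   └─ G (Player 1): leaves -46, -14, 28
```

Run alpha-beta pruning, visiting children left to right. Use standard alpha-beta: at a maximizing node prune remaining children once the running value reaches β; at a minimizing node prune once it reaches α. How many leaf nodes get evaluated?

C [α=-∞,β=+∞]: v=47
D [α=-∞,β=47]: v=41
B [α=-∞,β=+∞]: v=39
F [α=39,β=+∞]: v=-22
E [α=39,β=+∞]: v=-22 after child 1 ≤ α → α-cutoff, skip 1
Root [α=-∞,β=+∞]: v=39
Leaves evaluated: 8 of 11.

8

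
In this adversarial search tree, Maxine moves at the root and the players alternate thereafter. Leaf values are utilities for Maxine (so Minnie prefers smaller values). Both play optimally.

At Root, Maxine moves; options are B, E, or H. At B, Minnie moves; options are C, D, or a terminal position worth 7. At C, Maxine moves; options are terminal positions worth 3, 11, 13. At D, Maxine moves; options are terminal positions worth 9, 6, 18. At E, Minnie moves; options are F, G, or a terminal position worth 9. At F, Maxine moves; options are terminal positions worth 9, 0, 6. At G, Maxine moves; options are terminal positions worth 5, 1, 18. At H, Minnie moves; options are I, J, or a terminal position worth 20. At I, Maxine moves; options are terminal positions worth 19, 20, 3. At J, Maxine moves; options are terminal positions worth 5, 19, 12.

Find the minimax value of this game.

C (Maxine): max(3, 11, 13) = 13
D (Maxine): max(9, 6, 18) = 18
B (Minnie): min(13, 18, 7) = 7
F (Maxine): max(9, 0, 6) = 9
G (Maxine): max(5, 1, 18) = 18
E (Minnie): min(9, 18, 9) = 9
I (Maxine): max(19, 20, 3) = 20
J (Maxine): max(5, 19, 12) = 19
H (Minnie): min(20, 19, 20) = 19
Root (Maxine): max(7, 9, 19) = 19

19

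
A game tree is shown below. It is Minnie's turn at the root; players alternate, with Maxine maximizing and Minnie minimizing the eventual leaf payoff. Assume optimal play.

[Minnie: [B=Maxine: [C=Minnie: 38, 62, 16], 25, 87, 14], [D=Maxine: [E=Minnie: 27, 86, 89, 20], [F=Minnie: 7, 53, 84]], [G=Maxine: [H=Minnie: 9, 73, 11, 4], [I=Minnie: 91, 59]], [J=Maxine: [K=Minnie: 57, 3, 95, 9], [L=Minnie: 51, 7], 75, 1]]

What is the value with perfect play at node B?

87

C: min(38, 62, 16) = 16
B: max(16, 25, 87, 14) = 87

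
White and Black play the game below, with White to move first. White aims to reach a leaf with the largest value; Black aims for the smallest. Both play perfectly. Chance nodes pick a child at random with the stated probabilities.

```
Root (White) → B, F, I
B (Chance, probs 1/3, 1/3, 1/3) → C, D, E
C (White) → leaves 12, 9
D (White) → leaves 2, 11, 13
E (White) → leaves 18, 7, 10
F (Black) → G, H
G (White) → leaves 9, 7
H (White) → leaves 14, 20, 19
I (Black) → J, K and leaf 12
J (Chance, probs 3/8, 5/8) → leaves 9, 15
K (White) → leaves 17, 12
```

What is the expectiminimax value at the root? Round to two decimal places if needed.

C (White): max(12, 9) = 12
D (White): max(2, 11, 13) = 13
E (White): max(18, 7, 10) = 18
B (Chance): 1/3·12 + 1/3·13 + 1/3·18 = 14.33
G (White): max(9, 7) = 9
H (White): max(14, 20, 19) = 20
F (Black): min(9, 20) = 9
J (Chance): 3/8·9 + 5/8·15 = 12.75
K (White): max(17, 12) = 17
I (Black): min(12.75, 17, 12) = 12
Root (White): max(14.33, 9, 12) = 14.33

14.33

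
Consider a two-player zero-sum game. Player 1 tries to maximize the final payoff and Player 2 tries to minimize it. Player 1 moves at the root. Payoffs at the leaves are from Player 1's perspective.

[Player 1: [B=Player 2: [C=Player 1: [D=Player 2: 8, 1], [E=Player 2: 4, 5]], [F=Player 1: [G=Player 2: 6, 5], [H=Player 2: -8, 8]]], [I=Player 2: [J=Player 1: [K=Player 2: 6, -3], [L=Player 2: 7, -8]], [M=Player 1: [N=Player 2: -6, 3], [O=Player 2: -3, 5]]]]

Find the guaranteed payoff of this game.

D (Player 2): min(8, 1) = 1
E (Player 2): min(4, 5) = 4
C (Player 1): max(1, 4) = 4
G (Player 2): min(6, 5) = 5
H (Player 2): min(-8, 8) = -8
F (Player 1): max(5, -8) = 5
B (Player 2): min(4, 5) = 4
K (Player 2): min(6, -3) = -3
L (Player 2): min(7, -8) = -8
J (Player 1): max(-3, -8) = -3
N (Player 2): min(-6, 3) = -6
O (Player 2): min(-3, 5) = -3
M (Player 1): max(-6, -3) = -3
I (Player 2): min(-3, -3) = -3
Root (Player 1): max(4, -3) = 4

4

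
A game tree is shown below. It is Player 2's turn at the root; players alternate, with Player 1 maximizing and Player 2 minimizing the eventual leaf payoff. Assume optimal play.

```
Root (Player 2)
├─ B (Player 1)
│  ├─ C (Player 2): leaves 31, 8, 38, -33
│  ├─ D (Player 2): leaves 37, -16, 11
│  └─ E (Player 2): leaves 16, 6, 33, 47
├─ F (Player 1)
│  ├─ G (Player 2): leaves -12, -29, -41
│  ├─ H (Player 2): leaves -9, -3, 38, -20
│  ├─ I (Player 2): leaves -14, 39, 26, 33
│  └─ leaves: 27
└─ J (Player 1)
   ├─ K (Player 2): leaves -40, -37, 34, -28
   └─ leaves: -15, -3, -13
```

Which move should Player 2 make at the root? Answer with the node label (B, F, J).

J

C (Player 2): min(31, 8, 38, -33) = -33
D (Player 2): min(37, -16, 11) = -16
E (Player 2): min(16, 6, 33, 47) = 6
B (Player 1): max(-33, -16, 6) = 6
G (Player 2): min(-12, -29, -41) = -41
H (Player 2): min(-9, -3, 38, -20) = -20
I (Player 2): min(-14, 39, 26, 33) = -14
F (Player 1): max(-41, -20, -14, 27) = 27
K (Player 2): min(-40, -37, 34, -28) = -40
J (Player 1): max(-40, -15, -3, -13) = -3
Root (Player 2): min(6, 27, -3) = -3
Player 2 picks the child with the lowest value: J (value -3).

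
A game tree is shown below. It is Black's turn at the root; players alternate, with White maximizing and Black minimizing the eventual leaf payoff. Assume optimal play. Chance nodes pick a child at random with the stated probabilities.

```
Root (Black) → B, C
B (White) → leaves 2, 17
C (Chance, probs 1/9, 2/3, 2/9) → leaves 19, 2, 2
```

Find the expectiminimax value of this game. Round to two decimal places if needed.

B (White): max(2, 17) = 17
C (Chance): 1/9·19 + 2/3·2 + 2/9·2 = 3.89
Root (Black): min(17, 3.89) = 3.89

3.89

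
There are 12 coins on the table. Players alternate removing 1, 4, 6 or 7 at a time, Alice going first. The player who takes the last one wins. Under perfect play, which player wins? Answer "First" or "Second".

First

Compute winning (W) and losing (L) positions by backward induction:
i:   0  1  2  3  4  5  6  7  8  9 10 11 12
     L  W  L  W  W  L  W  W  W  W  L  W  W
Position 12 is W, so the first player wins.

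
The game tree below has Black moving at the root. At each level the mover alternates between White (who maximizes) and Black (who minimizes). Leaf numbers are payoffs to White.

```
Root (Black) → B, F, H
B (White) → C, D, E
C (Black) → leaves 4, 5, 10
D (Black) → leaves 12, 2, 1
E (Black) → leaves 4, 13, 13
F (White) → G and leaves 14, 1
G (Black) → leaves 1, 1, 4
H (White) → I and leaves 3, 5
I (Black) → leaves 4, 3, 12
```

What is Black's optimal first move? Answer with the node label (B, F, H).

B

C (Black): min(4, 5, 10) = 4
D (Black): min(12, 2, 1) = 1
E (Black): min(4, 13, 13) = 4
B (White): max(4, 1, 4) = 4
G (Black): min(1, 1, 4) = 1
F (White): max(1, 14, 1) = 14
I (Black): min(4, 3, 12) = 3
H (White): max(3, 3, 5) = 5
Root (Black): min(4, 14, 5) = 4
Black picks the child with the lowest value: B (value 4).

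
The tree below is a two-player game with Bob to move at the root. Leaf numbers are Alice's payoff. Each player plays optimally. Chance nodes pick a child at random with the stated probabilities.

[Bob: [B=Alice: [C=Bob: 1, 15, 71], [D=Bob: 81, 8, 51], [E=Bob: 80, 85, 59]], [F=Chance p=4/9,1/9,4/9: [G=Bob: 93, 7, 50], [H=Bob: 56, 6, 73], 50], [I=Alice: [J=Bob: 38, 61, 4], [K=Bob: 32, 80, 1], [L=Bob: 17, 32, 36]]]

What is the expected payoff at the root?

17

C (Bob): min(1, 15, 71) = 1
D (Bob): min(81, 8, 51) = 8
E (Bob): min(80, 85, 59) = 59
B (Alice): max(1, 8, 59) = 59
G (Bob): min(93, 7, 50) = 7
H (Bob): min(56, 6, 73) = 6
F (Chance): 4/9·7 + 1/9·6 + 4/9·50 = 26
J (Bob): min(38, 61, 4) = 4
K (Bob): min(32, 80, 1) = 1
L (Bob): min(17, 32, 36) = 17
I (Alice): max(4, 1, 17) = 17
Root (Bob): min(59, 26, 17) = 17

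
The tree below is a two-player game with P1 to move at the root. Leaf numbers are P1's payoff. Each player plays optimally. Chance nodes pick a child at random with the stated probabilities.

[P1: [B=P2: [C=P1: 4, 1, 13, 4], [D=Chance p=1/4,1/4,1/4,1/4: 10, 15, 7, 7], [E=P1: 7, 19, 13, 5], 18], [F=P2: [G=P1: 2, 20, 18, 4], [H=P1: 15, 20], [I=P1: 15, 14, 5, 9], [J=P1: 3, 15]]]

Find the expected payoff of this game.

C (P1): max(4, 1, 13, 4) = 13
D (Chance): 1/4·10 + 1/4·15 + 1/4·7 + 1/4·7 = 9.75
E (P1): max(7, 19, 13, 5) = 19
B (P2): min(13, 9.75, 19, 18) = 9.75
G (P1): max(2, 20, 18, 4) = 20
H (P1): max(15, 20) = 20
I (P1): max(15, 14, 5, 9) = 15
J (P1): max(3, 15) = 15
F (P2): min(20, 20, 15, 15) = 15
Root (P1): max(9.75, 15) = 15

15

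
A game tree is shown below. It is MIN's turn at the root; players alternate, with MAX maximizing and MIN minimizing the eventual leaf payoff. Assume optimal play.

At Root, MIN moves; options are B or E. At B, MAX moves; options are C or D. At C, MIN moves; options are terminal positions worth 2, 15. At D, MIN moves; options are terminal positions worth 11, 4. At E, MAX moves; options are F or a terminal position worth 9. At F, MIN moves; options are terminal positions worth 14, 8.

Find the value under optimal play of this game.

C (MIN): min(2, 15) = 2
D (MIN): min(11, 4) = 4
B (MAX): max(2, 4) = 4
F (MIN): min(14, 8) = 8
E (MAX): max(8, 9) = 9
Root (MIN): min(4, 9) = 4

4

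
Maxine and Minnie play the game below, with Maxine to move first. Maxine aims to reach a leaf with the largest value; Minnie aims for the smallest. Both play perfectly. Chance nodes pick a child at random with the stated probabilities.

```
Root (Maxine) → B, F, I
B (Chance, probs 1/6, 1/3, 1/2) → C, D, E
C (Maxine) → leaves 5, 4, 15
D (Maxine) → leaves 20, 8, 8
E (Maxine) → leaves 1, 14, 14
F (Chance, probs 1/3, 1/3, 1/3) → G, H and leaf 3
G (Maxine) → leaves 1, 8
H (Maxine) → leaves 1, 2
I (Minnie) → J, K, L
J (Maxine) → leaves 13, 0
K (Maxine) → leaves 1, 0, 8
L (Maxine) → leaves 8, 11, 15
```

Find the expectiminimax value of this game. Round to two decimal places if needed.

C (Maxine): max(5, 4, 15) = 15
D (Maxine): max(20, 8, 8) = 20
E (Maxine): max(1, 14, 14) = 14
B (Chance): 1/6·15 + 1/3·20 + 1/2·14 = 16.17
G (Maxine): max(1, 8) = 8
H (Maxine): max(1, 2) = 2
F (Chance): 1/3·8 + 1/3·2 + 1/3·3 = 4.33
J (Maxine): max(13, 0) = 13
K (Maxine): max(1, 0, 8) = 8
L (Maxine): max(8, 11, 15) = 15
I (Minnie): min(13, 8, 15) = 8
Root (Maxine): max(16.17, 4.33, 8) = 16.17

16.17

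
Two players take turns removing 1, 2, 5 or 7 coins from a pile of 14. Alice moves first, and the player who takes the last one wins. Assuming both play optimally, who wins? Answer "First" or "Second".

Mark each pile size as W (mover wins) or L (mover loses):
i:   0  1  2  3  4  5  6  7  8  9 10 11 12 13 14
     L  W  W  L  W  W  L  W  W  L  W  W  L  W  W
Position 14 is W, so the first player wins.

First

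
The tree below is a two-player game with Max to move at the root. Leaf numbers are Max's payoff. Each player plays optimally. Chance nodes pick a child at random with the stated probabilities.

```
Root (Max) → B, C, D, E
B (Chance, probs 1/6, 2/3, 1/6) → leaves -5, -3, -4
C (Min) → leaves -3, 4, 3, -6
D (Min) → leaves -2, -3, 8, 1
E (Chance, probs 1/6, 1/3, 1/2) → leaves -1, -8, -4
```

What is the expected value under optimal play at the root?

-3

B (Chance): 1/6·-5 + 2/3·-3 + 1/6·-4 = -3.5
C (Min): min(-3, 4, 3, -6) = -6
D (Min): min(-2, -3, 8, 1) = -3
E (Chance): 1/6·-1 + 1/3·-8 + 1/2·-4 = -4.83
Root (Max): max(-3.5, -6, -3, -4.83) = -3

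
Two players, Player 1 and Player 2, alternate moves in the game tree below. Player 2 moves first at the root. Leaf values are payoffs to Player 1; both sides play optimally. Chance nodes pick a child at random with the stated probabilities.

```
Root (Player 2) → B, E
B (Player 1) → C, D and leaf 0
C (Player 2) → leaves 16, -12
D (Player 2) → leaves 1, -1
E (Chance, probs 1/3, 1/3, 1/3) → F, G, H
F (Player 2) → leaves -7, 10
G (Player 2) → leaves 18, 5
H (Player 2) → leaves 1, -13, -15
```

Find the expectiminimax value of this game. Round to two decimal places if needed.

C (Player 2): min(16, -12) = -12
D (Player 2): min(1, -1) = -1
B (Player 1): max(-12, -1, 0) = 0
F (Player 2): min(-7, 10) = -7
G (Player 2): min(18, 5) = 5
H (Player 2): min(1, -13, -15) = -15
E (Chance): 1/3·-7 + 1/3·5 + 1/3·-15 = -5.67
Root (Player 2): min(0, -5.67) = -5.67

-5.67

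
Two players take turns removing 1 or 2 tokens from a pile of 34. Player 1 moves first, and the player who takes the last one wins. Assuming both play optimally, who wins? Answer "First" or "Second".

Compute winning (W) and losing (L) positions by backward induction:
i:   0  1  2  3  4  5  6  7  8  9 10 11 12 13 14 15 16 17 18 19 20 21 22 23 24 25 26 27 28 29 30 31 32 33 34
     L  W  W  L  W  W  L  W  W  L  W  W  L  W  W  L  W  W  L  W  W  L  W  W  L  W  W  L  W  W  L  W  W  L  W
Position 34 is W, so the first player wins.

First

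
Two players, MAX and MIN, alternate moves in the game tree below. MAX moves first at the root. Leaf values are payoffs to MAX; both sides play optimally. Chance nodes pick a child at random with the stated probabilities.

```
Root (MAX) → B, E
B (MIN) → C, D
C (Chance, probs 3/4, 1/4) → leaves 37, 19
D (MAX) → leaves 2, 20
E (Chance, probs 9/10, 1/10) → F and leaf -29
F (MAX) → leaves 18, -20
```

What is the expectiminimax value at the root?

20

C (Chance): 3/4·37 + 1/4·19 = 32.5
D (MAX): max(2, 20) = 20
B (MIN): min(32.5, 20) = 20
F (MAX): max(18, -20) = 18
E (Chance): 9/10·18 + 1/10·-29 = 13.3
Root (MAX): max(20, 13.3) = 20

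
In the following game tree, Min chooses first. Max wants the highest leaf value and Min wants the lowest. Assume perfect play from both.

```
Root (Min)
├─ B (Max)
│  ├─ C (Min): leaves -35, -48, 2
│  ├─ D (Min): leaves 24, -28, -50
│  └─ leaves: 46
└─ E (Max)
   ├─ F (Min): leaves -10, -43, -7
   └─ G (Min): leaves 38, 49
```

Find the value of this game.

38

C (Min): min(-35, -48, 2) = -48
D (Min): min(24, -28, -50) = -50
B (Max): max(-48, -50, 46) = 46
F (Min): min(-10, -43, -7) = -43
G (Min): min(38, 49) = 38
E (Max): max(-43, 38) = 38
Root (Min): min(46, 38) = 38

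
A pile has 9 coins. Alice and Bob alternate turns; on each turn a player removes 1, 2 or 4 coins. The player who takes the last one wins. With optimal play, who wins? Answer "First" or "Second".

Second

Mark each pile size as W (mover wins) or L (mover loses):
i:   0  1  2  3  4  5  6  7  8  9
     L  W  W  L  W  W  L  W  W  L
Position 9 is L, so the second player wins.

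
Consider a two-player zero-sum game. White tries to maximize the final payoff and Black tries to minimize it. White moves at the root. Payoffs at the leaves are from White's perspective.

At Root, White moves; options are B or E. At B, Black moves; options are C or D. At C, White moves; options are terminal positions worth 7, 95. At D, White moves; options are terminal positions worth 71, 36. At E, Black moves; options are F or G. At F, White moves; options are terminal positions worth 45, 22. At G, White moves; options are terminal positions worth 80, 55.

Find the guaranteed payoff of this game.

71

C (White): max(7, 95) = 95
D (White): max(71, 36) = 71
B (Black): min(95, 71) = 71
F (White): max(45, 22) = 45
G (White): max(80, 55) = 80
E (Black): min(45, 80) = 45
Root (White): max(71, 45) = 71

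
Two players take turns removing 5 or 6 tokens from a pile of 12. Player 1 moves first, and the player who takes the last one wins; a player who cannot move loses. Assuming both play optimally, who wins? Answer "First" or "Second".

Mark each pile size as W (mover wins) or L (mover loses):
i:   0  1  2  3  4  5  6  7  8  9 10 11 12
     L  L  L  L  L  W  W  W  W  W  W  L  L
Position 12 is L, so the second player wins.

Second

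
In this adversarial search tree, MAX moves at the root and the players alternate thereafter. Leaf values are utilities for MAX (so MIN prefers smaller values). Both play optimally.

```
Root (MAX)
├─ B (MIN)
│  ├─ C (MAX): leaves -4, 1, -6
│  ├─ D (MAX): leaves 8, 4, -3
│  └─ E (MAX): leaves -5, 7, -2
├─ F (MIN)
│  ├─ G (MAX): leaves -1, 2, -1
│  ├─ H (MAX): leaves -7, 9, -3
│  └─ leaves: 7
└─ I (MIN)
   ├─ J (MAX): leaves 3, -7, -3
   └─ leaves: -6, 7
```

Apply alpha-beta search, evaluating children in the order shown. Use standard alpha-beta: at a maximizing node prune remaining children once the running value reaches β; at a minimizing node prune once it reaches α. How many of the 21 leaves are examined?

16

C [α=-∞,β=+∞]: v=1
D [α=-∞,β=1]: v=8 after child 1 ≥ β → β-cutoff, skip 2
E [α=-∞,β=1]: v=7 after child 2 ≥ β → β-cutoff, skip 1
B [α=-∞,β=+∞]: v=1
G [α=1,β=+∞]: v=2
H [α=1,β=2]: v=9 after child 2 ≥ β → β-cutoff, skip 1
F [α=1,β=+∞]: v=2
J [α=2,β=+∞]: v=3
I [α=2,β=+∞]: v=-6 after child 2 ≤ α → α-cutoff, skip 1
Root [α=-∞,β=+∞]: v=2
Leaves evaluated: 16 of 21.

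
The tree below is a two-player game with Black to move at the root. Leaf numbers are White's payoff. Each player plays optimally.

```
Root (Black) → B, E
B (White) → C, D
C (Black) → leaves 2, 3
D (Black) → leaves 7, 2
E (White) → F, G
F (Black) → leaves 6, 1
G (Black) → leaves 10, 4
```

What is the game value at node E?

4

F: min(6, 1) = 1
G: min(10, 4) = 4
E: max(1, 4) = 4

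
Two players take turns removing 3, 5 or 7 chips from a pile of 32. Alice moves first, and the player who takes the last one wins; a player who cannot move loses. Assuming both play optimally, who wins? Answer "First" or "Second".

Second

Positions where the player to move wins (W) vs loses (L):
i:   0  1  2  3  4  5  6  7  8  9 10 11 12 13 14 15 16 17 18 19 20 21 22 23 24 25 26 27 28 29 30 31 32
     L  L  L  W  W  W  W  W  W  W  L  L  L  W  W  W  W  W  W  W  L  L  L  W  W  W  W  W  W  W  L  L  L
Position 32 is L, so the second player wins.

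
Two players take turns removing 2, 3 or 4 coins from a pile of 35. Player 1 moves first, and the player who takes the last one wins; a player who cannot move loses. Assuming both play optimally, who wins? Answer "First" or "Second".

First

Positions where the player to move wins (W) vs loses (L):
i:   0  1  2  3  4  5  6  7  8  9 10 11 12 13 14 15 16 17 18 19 20 21 22 23 24 25 26 27 28 29 30 31 32 33 34 35
     L  L  W  W  W  W  L  L  W  W  W  W  L  L  W  W  W  W  L  L  W  W  W  W  L  L  W  W  W  W  L  L  W  W  W  W
Position 35 is W, so the first player wins.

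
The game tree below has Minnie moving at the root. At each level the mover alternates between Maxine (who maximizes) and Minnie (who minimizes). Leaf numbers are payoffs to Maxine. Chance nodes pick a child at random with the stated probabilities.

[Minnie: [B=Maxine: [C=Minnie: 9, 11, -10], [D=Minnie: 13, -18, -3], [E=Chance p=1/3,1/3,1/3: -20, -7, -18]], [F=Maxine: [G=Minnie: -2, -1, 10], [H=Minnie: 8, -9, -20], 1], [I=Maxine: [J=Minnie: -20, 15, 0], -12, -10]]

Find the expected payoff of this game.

-10

C (Minnie): min(9, 11, -10) = -10
D (Minnie): min(13, -18, -3) = -18
E (Chance): 1/3·-20 + 1/3·-7 + 1/3·-18 = -15
B (Maxine): max(-10, -18, -15) = -10
G (Minnie): min(-2, -1, 10) = -2
H (Minnie): min(8, -9, -20) = -20
F (Maxine): max(-2, -20, 1) = 1
J (Minnie): min(-20, 15, 0) = -20
I (Maxine): max(-20, -12, -10) = -10
Root (Minnie): min(-10, 1, -10) = -10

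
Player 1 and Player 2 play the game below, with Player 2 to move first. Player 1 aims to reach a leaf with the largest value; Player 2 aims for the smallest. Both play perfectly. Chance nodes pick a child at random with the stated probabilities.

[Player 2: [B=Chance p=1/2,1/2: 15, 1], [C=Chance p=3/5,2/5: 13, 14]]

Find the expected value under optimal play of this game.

8

B (Chance): 1/2·15 + 1/2·1 = 8
C (Chance): 3/5·13 + 2/5·14 = 13.4
Root (Player 2): min(8, 13.4) = 8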